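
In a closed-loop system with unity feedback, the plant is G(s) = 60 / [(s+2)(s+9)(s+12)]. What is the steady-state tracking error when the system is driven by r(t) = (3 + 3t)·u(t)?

infinity

No free integrators in G(s): this is a type 0 system. Taking each input component in turn:
  • 3: e_ss = 3/(1+K_p) with K_p=5/18 → 54/23.
  • 3t: a type-0 system cannot track it, e_ss → ∞.
The unbounded component dominates.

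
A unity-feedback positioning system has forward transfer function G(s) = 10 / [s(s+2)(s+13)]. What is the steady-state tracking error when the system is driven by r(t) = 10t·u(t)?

26

The open loop has one pole at the origin → type 1 system.
K_v = lim_{s→0} s·G(s) = 10 / (2·13) = 5/13.
e_ss = 10/K_v = 10/(5/13) = 26.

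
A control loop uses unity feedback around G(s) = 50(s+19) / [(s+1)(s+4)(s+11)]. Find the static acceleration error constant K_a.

0

System type = 0 (no poles at s=0).
K_a = lim_{s→0} s^2·G(s) = 0 (the extra factor of s kills the finite limit).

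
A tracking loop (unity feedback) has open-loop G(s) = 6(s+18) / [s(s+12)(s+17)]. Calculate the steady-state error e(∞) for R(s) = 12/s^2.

System type = 1 (one pole at s=0).
K_v = lim_{s→0} s·G(s) = 6·18 / (12·17) = 9/17.
e_ss = 12/K_v = 12/(9/17) = 68/3.

68/3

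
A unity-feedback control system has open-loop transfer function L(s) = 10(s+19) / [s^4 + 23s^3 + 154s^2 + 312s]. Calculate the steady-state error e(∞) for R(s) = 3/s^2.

468/95

Lowest-order denominator term is 312s, so the open loop has 1 pole at the origin → type 1 system.
K_v = lim_{s→0} s·L(s) = 10·19 / 312 = 95/156.
e_ss = 3/K_v = 3/(95/156) = 468/95.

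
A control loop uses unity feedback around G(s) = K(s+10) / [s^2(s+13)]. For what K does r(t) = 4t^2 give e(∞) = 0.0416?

The open loop has two poles at the origin → type 2 system.
K_a = lim_{s→0} s^2·G(s) = K·10 / (13) = (10/13)·K.
e_ss = 8/K_a = 0.0416 ⇒ K_a = 2500/13 ⇒ K = (2500/13)/(10/13) = 250.

250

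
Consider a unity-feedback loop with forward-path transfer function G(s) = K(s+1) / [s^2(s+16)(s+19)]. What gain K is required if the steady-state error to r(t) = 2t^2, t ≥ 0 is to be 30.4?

40

Two free integrators in G(s): this is a type 2 system.
K_a = lim_{s→0} s^2·G(s) = K·1 / (16·19) = (1/304)·K.
e_ss = 4/K_a = 30.4 ⇒ K_a = 5/38 ⇒ K = (5/38)/(1/304) = 40.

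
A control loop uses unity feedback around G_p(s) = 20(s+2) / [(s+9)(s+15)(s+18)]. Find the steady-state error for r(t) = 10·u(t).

G_p(s) has no factors of s in the denominator, so the system is type 0.
K_p = lim_{s→0} G_p(s) = 20·2 / (9·15·18) = 4/243.
e_ss = 10/(1 + K_p) = 10/(247/243) = 2430/247.

2430/247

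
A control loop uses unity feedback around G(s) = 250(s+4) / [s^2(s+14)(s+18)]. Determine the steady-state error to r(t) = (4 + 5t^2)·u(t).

2.52

Two free integrators in G(s): this is a type 2 system. Treating each term separately:
  • 4: tracked with zero error.
  • 5t^2: e_ss = 10/K_a with K_a=250/63 → 2.52.
Total e_ss = 2.52.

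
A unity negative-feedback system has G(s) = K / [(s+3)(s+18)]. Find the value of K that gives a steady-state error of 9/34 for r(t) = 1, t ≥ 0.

150

No free integrators in G(s): this is a type 0 system.
K_p = lim_{s→0} G(s) = K / (3·18) = (1/54)·K.
e_ss = 1/(1 + K_p) = 9/34 ⇒ 1 + (1/54)·K = 34/9 ⇒ K = 150.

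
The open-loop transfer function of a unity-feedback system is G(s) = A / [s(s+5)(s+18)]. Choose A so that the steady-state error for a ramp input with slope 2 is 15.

12

G(s) has one factor of s in the denominator, so the system is type 1.
K_v = lim_{s→0} s·G(s) = A / (5·18) = (1/90)·A.
e_ss = 2/K_v = 15 ⇒ K_v = 2/15 ⇒ A = (2/15)/(1/90) = 12.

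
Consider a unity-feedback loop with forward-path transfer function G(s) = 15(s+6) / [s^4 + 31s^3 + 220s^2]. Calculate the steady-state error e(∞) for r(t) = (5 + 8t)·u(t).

0

The denominator has no term below 220s^2 — 2 poles at s=0, type 2. Treating each term separately:
  • 5: tracked with zero error.
  • 8t: tracked with zero error.
Total e_ss = 0.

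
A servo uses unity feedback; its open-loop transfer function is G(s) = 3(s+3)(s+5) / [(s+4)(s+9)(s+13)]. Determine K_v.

0

G(s) has no factors of s in the denominator, so the system is type 0.
K_v = lim_{s→0} s·G(s) = 0 (the extra factor of s kills the finite limit).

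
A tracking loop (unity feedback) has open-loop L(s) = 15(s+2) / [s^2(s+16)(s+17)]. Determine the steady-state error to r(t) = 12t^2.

Two free integrators in L(s): this is a type 2 system.
K_a = lim_{s→0} s^2·L(s) = 15·2 / (16·17) = 15/136.
r(t) = 12t^2 gives R(s) = 24/s^3.
e_ss = 24/K_a = 24/(15/136) = 217.6.

217.6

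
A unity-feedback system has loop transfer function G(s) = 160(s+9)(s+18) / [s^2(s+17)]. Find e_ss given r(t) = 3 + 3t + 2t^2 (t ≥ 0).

17/6480

The open loop has two poles at the origin → type 2 system. Treating each term separately:
  • 3: tracked with zero error.
  • 3t: tracked with zero error.
  • 2t^2: e_ss = 4/K_a with K_a=25920/17 → 17/6480.
Total e_ss = 17/6480.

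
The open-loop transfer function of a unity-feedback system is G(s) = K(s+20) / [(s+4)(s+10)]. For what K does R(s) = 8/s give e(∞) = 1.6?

8

No free integrators in G(s): this is a type 0 system.
K_p = lim_{s→0} G(s) = K·20 / (4·10) = 0.5·K.
e_ss = 8/(1 + K_p) = 1.6 ⇒ 1 + 0.5·K = 5 ⇒ K = 8.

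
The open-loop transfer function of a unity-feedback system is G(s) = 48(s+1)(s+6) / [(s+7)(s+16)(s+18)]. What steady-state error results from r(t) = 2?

1.75

G(s) has no factors of s in the denominator, so the system is type 0.
K_p = lim_{s→0} G(s) = 48·1·6 / (7·16·18) = 1/7.
e_ss = 2/(1 + K_p) = 2/(8/7) = 1.75.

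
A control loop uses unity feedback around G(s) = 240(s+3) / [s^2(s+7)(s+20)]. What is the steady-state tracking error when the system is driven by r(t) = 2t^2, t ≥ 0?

The open loop has two poles at the origin → type 2 system.
K_a = lim_{s→0} s^2·G(s) = 240·3 / (7·20) = 36/7.
r(t) = 2t^2 gives R(s) = 4/s^3.
e_ss = 4/K_a = 4/(36/7) = 7/9.

7/9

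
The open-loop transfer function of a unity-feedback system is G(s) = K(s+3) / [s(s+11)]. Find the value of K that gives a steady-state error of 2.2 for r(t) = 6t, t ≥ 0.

One free integrator in G(s): this is a type 1 system.
K_v = lim_{s→0} s·G(s) = K·3 / (11) = (3/11)·K.
e_ss = 6/K_v = 2.2 ⇒ K_v = 30/11 ⇒ K = (30/11)/(3/11) = 10.

10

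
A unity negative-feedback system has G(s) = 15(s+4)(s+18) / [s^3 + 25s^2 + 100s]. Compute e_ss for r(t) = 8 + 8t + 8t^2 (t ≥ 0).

The denominator has no term below 100s — 1 pole at s=0, type 1. By superposition:
  • 8: tracked with zero error.
  • 8t: e_ss = 8/K_v with K_v=10.8 → 20/27.
  • 8t^2: a type-1 system cannot track it, e_ss → ∞.
The unbounded component dominates.

infinity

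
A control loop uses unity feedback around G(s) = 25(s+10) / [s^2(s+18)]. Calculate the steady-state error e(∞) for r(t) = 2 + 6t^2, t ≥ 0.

Two free integrators in G(s): this is a type 2 system. Taking each input component in turn:
  • 2: tracked with zero error.
  • 6t^2: e_ss = 12/K_a with K_a=125/9 → 0.864.
Total e_ss = 0.864.

0.864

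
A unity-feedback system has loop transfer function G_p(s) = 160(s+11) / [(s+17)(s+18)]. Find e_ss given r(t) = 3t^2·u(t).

No free integrators in G_p(s): this is a type 0 system.
For a type-0 system K_a = 0, so e_ss to a parabolic input is unbounded.

infinity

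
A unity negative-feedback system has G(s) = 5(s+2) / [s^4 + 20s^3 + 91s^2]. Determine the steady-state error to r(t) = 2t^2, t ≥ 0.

The denominator has no term below 91s^2 — 2 poles at s=0, type 2.
K_a = lim_{s→0} s^2·G(s) = 5·2 / 91 = 10/91.
r(t) = 2t^2 gives R(s) = 4/s^3.
e_ss = 4/K_a = 4/(10/91) = 36.4.

36.4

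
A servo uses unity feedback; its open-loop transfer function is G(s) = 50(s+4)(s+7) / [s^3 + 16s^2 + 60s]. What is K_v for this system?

70/3

The denominator has no term below 60s — 1 pole at s=0, type 1.
K_v = lim_{s→0} s·G(s) = 50·4·7 / 60 = 70/3.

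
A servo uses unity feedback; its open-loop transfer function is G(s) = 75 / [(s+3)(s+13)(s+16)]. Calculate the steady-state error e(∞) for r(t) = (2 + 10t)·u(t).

No free integrators in G(s): this is a type 0 system. Treating each term separately:
  • 2: e_ss = 2/(1+K_p) with K_p=25/208 → 416/233.
  • 10t: a type-0 system cannot track it, e_ss → ∞.
The unbounded component dominates.

infinity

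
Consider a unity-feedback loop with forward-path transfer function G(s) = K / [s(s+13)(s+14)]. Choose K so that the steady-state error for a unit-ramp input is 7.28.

System type = 1 (one pole at s=0).
K_v = lim_{s→0} s·G(s) = K / (13·14) = (1/182)·K.
e_ss = 1/K_v = 7.28 ⇒ K_v = 25/182 ⇒ K = (25/182)/(1/182) = 25.

25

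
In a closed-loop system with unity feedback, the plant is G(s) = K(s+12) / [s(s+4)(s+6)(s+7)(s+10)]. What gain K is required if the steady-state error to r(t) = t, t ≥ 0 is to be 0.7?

The open loop has one pole at the origin → type 1 system.
K_v = lim_{s→0} s·G(s) = K·12 / (4·6·7·10) = (1/140)·K.
e_ss = 1/K_v = 0.7 ⇒ K_v = 10/7 ⇒ K = (10/7)/(1/140) = 200.

200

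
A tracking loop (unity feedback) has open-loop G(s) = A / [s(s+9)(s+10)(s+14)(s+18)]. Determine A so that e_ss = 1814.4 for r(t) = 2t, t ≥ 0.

System type = 1 (one pole at s=0).
K_v = lim_{s→0} s·G(s) = A / (9·10·14·18) = (1/22680)·A.
e_ss = 2/K_v = 1814.4 ⇒ K_v = 5/4536 ⇒ A = (5/4536)/(1/22680) = 25.

25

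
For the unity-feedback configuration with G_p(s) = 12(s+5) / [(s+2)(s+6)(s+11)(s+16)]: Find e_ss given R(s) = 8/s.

1408/181

The open loop has no poles at the origin → type 0 system.
K_p = lim_{s→0} G_p(s) = 12·5 / (2·6·11·16) = 5/176.
e_ss = 8/(1 + K_p) = 8/(181/176) = 1408/181.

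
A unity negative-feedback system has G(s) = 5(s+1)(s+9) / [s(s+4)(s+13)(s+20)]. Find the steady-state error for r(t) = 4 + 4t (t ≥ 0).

832/9

G(s) has one factor of s in the denominator, so the system is type 1. By superposition:
  • 4: tracked with zero error.
  • 4t: e_ss = 4/K_v with K_v=9/208 → 832/9.
Total e_ss = 832/9.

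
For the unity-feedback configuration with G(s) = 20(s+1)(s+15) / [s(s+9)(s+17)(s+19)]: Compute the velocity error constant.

100/969

System type = 1 (one pole at s=0).
K_v = lim_{s→0} s·G(s) = 20·1·15 / (9·17·19) = 100/969.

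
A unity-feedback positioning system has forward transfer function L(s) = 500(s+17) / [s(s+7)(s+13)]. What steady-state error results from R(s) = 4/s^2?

91/2125

The open loop has one pole at the origin → type 1 system.
K_v = lim_{s→0} s·L(s) = 500·17 / (7·13) = 8500/91.
e_ss = 4/K_v = 4/(8500/91) = 91/2125.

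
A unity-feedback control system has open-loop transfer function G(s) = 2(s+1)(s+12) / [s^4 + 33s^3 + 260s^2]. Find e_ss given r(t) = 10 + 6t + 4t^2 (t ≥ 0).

Factoring s^2 from the denominator leaves a polynomial with constant term 260, so the system is type 2. By superposition:
  • 10: tracked with zero error.
  • 6t: tracked with zero error.
  • 4t^2: e_ss = 8/K_a with K_a=6/65 → 260/3.
Total e_ss = 260/3.

260/3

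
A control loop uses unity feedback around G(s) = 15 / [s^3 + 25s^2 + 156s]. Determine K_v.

The denominator has no term below 156s — 1 pole at s=0, type 1.
K_v = lim_{s→0} s·G(s) = 15 / 156 = 5/52.

5/52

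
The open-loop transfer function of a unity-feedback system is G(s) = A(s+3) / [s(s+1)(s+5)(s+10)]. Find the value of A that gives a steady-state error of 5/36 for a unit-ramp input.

120

System type = 1 (one pole at s=0).
K_v = lim_{s→0} s·G(s) = A·3 / (1·5·10) = 0.06·A.
e_ss = 1/K_v = 5/36 ⇒ K_v = 7.2 ⇒ A = 7.2/0.06 = 120.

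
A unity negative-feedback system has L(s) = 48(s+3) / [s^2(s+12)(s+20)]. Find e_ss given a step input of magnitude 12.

L(s) has two factors of s in the denominator, so the system is type 2.
K_p = ∞ for a type-2 system; e_ss to a step is zero.

0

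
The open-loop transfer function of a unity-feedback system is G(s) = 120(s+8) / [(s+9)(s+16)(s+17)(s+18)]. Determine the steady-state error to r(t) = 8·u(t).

The open loop has no poles at the origin → type 0 system.
K_p = lim_{s→0} G(s) = 120·8 / (9·16·17·18) = 10/459.
e_ss = 8/(1 + K_p) = 8/(469/459) = 3672/469.

3672/469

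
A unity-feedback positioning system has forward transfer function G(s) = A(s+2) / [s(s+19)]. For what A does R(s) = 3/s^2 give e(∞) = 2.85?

One free integrator in G(s): this is a type 1 system.
K_v = lim_{s→0} s·G(s) = A·2 / (19) = (2/19)·A.
e_ss = 3/K_v = 2.85 ⇒ K_v = 20/19 ⇒ A = (20/19)/(2/19) = 10.

10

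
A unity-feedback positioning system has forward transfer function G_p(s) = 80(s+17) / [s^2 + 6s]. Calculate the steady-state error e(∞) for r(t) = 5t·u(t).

The denominator has no term below 6s — 1 pole at s=0, type 1.
K_v = lim_{s→0} s·G_p(s) = 80·17 / 6 = 680/3.
e_ss = 5/K_v = 5/(680/3) = 3/136.

3/136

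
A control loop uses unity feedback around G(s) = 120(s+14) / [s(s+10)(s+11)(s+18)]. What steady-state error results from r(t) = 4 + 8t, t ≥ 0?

One free integrator in G(s): this is a type 1 system. By superposition:
  • 4: tracked with zero error.
  • 8t: e_ss = 8/K_v with K_v=28/33 → 66/7.
Total e_ss = 66/7.

66/7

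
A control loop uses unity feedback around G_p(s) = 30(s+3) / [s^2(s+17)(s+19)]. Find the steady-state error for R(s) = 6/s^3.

Two free integrators in G_p(s): this is a type 2 system.
K_a = lim_{s→0} s^2·G_p(s) = 30·3 / (17·19) = 90/323.
r(t) = 3t^2 gives R(s) = 6/s^3.
e_ss = 6/K_a = 6/(90/323) = 323/15.

323/15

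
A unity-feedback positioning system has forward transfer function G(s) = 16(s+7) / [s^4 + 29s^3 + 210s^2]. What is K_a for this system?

8/15

Factoring s^2 from the denominator leaves a polynomial with constant term 210, so the system is type 2.
K_a = lim_{s→0} s^2·G(s) = 16·7 / 210 = 8/15.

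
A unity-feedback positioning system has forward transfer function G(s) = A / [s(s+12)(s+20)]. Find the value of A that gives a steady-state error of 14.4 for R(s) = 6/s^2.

One free integrator in G(s): this is a type 1 system.
K_v = lim_{s→0} s·G(s) = A / (12·20) = (1/240)·A.
e_ss = 6/K_v = 14.4 ⇒ K_v = 5/12 ⇒ A = (5/12)/(1/240) = 100.

100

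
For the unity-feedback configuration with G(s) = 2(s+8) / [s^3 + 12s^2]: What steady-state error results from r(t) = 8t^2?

12

The denominator has no term below 12s^2 — 2 poles at s=0, type 2.
K_a = lim_{s→0} s^2·G(s) = 2·8 / 12 = 4/3.
r(t) = 8t^2 gives R(s) = 16/s^3.
e_ss = 16/K_a = 16/(4/3) = 12.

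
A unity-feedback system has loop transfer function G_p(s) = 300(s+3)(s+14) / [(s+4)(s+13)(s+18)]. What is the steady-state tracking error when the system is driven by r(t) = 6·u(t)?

39/94

G_p(s) has no factors of s in the denominator, so the system is type 0.
K_p = lim_{s→0} G_p(s) = 300·3·14 / (4·13·18) = 175/13.
e_ss = 6/(1 + K_p) = 6/(188/13) = 39/94.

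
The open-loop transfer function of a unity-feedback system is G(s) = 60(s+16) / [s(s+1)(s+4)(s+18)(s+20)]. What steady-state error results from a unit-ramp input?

1.5

G(s) has one factor of s in the denominator, so the system is type 1.
K_v = lim_{s→0} s·G(s) = 60·16 / (1·4·18·20) = 2/3.
e_ss = 1/K_v = 1/(2/3) = 1.5.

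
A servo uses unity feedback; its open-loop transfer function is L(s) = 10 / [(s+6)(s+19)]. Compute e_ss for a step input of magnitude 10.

285/31

No free integrators in L(s): this is a type 0 system.
K_p = lim_{s→0} L(s) = 10 / (6·19) = 5/57.
e_ss = 10/(1 + K_p) = 10/(62/57) = 285/31.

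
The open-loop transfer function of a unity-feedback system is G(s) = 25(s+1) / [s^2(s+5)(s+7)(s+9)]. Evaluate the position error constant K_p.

infinity

K_p = lim_{s→0} G(s); with 2 poles at the origin the limit diverges, so K_p = ∞.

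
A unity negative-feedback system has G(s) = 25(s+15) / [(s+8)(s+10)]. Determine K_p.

No free integrators in G(s): this is a type 0 system.
K_p = lim_{s→0} G(s) = 25·15 / (8·10) = 4.6875.

4.6875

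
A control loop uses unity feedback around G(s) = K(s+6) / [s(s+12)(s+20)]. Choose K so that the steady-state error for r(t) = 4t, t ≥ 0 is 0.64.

250

G(s) has one factor of s in the denominator, so the system is type 1.
K_v = lim_{s→0} s·G(s) = K·6 / (12·20) = 0.025·K.
e_ss = 4/K_v = 0.64 ⇒ K_v = 6.25 ⇒ K = 6.25/0.025 = 250.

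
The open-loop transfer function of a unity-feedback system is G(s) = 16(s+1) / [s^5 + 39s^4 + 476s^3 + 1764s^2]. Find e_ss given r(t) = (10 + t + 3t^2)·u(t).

661.5

The denominator has no term below 1764s^2 — 2 poles at s=0, type 2. Treating each term separately:
  • 10: tracked with zero error.
  • t: tracked with zero error.
  • 3t^2: e_ss = 6/K_a with K_a=4/441 → 661.5.
Total e_ss = 661.5.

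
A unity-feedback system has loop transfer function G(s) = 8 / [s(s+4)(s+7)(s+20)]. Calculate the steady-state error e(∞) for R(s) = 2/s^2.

G(s) has one factor of s in the denominator, so the system is type 1.
K_v = lim_{s→0} s·G(s) = 8 / (4·7·20) = 1/70.
e_ss = 2/K_v = 2/(1/70) = 140.

140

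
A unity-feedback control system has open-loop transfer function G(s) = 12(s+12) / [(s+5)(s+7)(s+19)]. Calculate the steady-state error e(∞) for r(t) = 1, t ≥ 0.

No free integrators in G(s): this is a type 0 system.
K_p = lim_{s→0} G(s) = 12·12 / (5·7·19) = 144/665.
e_ss = 1/(1 + K_p) = 1/(809/665) = 665/809.

665/809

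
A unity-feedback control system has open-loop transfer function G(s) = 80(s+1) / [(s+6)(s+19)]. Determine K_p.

No free integrators in G(s): this is a type 0 system.
K_p = lim_{s→0} G(s) = 80·1 / (6·19) = 40/57.

40/57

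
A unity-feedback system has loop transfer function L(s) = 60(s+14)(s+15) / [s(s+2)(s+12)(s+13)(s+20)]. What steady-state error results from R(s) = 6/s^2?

The open loop has one pole at the origin → type 1 system.
K_v = lim_{s→0} s·L(s) = 60·14·15 / (2·12·13·20) = 105/52.
e_ss = 6/K_v = 6/(105/52) = 104/35.

104/35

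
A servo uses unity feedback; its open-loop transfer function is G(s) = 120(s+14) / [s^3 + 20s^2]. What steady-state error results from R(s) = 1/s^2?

0

The denominator has no term below 20s^2 — 2 poles at s=0, type 2.
A type-2 system has K_v = ∞, so it tracks a ramp input with zero steady-state error.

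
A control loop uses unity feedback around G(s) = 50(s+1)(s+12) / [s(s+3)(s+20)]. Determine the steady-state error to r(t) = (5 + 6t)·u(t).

G(s) has one factor of s in the denominator, so the system is type 1. By superposition:
  • 5: tracked with zero error.
  • 6t: e_ss = 6/K_v with K_v=10 → 0.6.
Total e_ss = 0.6.

0.6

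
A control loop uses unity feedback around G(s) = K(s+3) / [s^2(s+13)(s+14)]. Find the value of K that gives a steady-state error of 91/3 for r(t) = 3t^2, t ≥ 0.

G(s) has two factors of s in the denominator, so the system is type 2.
K_a = lim_{s→0} s^2·G(s) = K·3 / (13·14) = (3/182)·K.
e_ss = 6/K_a = 91/3 ⇒ K_a = 18/91 ⇒ K = (18/91)/(3/182) = 12.

12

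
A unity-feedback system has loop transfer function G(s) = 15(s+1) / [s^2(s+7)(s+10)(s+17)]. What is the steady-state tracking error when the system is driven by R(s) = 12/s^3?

952

Two free integrators in G(s): this is a type 2 system.
K_a = lim_{s→0} s^2·G(s) = 15·1 / (7·10·17) = 3/238.
r(t) = 6t^2 gives R(s) = 12/s^3.
e_ss = 12/K_a = 12/(3/238) = 952.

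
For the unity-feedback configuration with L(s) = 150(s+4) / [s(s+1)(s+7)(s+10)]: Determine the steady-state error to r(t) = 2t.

7/30

System type = 1 (one pole at s=0).
K_v = lim_{s→0} s·L(s) = 150·4 / (1·7·10) = 60/7.
e_ss = 2/K_v = 2/(60/7) = 7/30.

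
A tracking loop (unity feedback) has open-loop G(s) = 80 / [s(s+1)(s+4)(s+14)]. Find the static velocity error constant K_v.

10/7

One free integrator in G(s): this is a type 1 system.
K_v = lim_{s→0} s·G(s) = 80 / (1·4·14) = 10/7.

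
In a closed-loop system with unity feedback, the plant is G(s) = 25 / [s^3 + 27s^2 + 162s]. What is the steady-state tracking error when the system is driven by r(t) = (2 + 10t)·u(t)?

Factoring s from the denominator leaves a polynomial with constant term 162, so the system is type 1. Taking each input component in turn:
  • 2: tracked with zero error.
  • 10t: e_ss = 10/K_v with K_v=25/162 → 64.8.
Total e_ss = 64.8.

64.8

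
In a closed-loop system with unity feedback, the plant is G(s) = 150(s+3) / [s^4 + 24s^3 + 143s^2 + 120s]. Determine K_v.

The denominator has no term below 120s — 1 pole at s=0, type 1.
K_v = lim_{s→0} s·G(s) = 150·3 / 120 = 3.75.

3.75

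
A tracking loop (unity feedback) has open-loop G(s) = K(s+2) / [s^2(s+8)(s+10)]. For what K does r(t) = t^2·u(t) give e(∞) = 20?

4

G(s) has two factors of s in the denominator, so the system is type 2.
K_a = lim_{s→0} s^2·G(s) = K·2 / (8·10) = 0.025·K.
e_ss = 2/K_a = 20 ⇒ K_a = 0.1 ⇒ K = 0.1/0.025 = 4.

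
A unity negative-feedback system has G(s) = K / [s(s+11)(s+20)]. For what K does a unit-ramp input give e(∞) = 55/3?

12

System type = 1 (one pole at s=0).
K_v = lim_{s→0} s·G(s) = K / (11·20) = (1/220)·K.
e_ss = 1/K_v = 55/3 ⇒ K_v = 3/55 ⇒ K = (3/55)/(1/220) = 12.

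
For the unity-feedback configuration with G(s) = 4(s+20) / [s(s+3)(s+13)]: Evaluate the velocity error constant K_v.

The open loop has one pole at the origin → type 1 system.
K_v = lim_{s→0} s·G(s) = 4·20 / (3·13) = 80/39.

80/39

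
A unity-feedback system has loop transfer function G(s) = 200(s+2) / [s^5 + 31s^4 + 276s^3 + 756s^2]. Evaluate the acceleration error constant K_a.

100/189

Lowest-order denominator term is 756s^2, so the open loop has 2 poles at the origin → type 2 system.
K_a = lim_{s→0} s^2·G(s) = 200·2 / 756 = 100/189.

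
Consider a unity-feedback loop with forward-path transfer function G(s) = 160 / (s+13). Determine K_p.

160/13

The open loop has no poles at the origin → type 0 system.
K_p = lim_{s→0} G(s) = 160 / (13) = 160/13.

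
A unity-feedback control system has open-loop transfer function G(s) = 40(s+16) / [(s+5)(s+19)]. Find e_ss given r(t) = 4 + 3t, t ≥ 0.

infinity

G(s) has no factors of s in the denominator, so the system is type 0. Treating each term separately:
  • 4: e_ss = 4/(1+K_p) with K_p=128/19 → 76/147.
  • 3t: a type-0 system cannot track it, e_ss → ∞.
The unbounded component dominates.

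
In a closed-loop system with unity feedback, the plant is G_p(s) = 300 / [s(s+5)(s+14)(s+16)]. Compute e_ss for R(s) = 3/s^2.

11.2

The open loop has one pole at the origin → type 1 system.
K_v = lim_{s→0} s·G_p(s) = 300 / (5·14·16) = 15/56.
e_ss = 3/K_v = 3/(15/56) = 11.2.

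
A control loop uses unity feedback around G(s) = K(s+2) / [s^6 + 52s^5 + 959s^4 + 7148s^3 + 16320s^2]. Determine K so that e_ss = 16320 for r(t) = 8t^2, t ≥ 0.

8

The denominator has no term below 16320s^2 — 2 poles at s=0, type 2.
K_a = lim_{s→0} s^2·G(s) = K·2 / 16320 = (1/8160)·K.
e_ss = 16/K_a = 16320 ⇒ K_a = 1/1020 ⇒ K = (1/1020)/(1/8160) = 8.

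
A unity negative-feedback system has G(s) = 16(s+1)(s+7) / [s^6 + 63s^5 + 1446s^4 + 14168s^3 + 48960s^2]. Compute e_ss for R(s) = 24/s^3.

73440/7

Factoring s^2 from the denominator leaves a polynomial with constant term 48960, so the system is type 2.
K_a = lim_{s→0} s^2·G(s) = 16·1·7 / 48960 = 7/3060.
r(t) = 12t^2 gives R(s) = 24/s^3.
e_ss = 24/K_a = 24/(7/3060) = 73440/7.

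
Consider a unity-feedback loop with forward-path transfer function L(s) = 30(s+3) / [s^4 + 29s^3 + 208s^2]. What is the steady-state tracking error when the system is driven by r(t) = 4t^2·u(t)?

832/45

Factoring s^2 from the denominator leaves a polynomial with constant term 208, so the system is type 2.
K_a = lim_{s→0} s^2·L(s) = 30·3 / 208 = 45/104.
r(t) = 4t^2 gives R(s) = 8/s^3.
e_ss = 8/K_a = 8/(45/104) = 832/45.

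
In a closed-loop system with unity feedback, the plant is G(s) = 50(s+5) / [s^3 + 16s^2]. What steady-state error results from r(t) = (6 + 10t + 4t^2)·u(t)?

0.512

Lowest-order denominator term is 16s^2, so the open loop has 2 poles at the origin → type 2 system. By superposition:
  • 6: tracked with zero error.
  • 10t: tracked with zero error.
  • 4t^2: e_ss = 8/K_a with K_a=15.625 → 0.512.
Total e_ss = 0.512.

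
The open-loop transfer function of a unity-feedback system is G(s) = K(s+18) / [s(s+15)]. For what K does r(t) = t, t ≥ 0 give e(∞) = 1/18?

15

System type = 1 (one pole at s=0).
K_v = lim_{s→0} s·G(s) = K·18 / (15) = 1.2·K.
e_ss = 1/K_v = 1/18 ⇒ K_v = 18 ⇒ K = 18/1.2 = 15.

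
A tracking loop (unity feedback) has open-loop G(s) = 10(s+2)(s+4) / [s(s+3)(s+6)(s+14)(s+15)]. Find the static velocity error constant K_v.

4/189

One free integrator in G(s): this is a type 1 system.
K_v = lim_{s→0} s·G(s) = 10·2·4 / (3·6·14·15) = 4/189.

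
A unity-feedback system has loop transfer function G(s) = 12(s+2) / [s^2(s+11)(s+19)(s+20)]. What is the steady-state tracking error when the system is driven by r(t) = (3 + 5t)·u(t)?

0

System type = 2 (two poles at s=0). By superposition:
  • 3: tracked with zero error.
  • 5t: tracked with zero error.
Total e_ss = 0.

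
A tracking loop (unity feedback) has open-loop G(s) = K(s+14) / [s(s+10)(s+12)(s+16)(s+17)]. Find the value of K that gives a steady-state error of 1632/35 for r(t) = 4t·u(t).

System type = 1 (one pole at s=0).
K_v = lim_{s→0} s·G(s) = K·14 / (10·12·16·17) = (7/16320)·K.
e_ss = 4/K_v = 1632/35 ⇒ K_v = 35/408 ⇒ K = (35/408)/(7/16320) = 200.

200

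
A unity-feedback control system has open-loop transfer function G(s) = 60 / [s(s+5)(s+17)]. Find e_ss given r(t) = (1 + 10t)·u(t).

One free integrator in G(s): this is a type 1 system. Treating each term separately:
  • 1: tracked with zero error.
  • 10t: e_ss = 10/K_v with K_v=12/17 → 85/6.
Total e_ss = 85/6.

85/6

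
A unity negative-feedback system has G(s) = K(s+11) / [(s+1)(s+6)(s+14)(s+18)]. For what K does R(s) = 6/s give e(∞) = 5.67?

8

System type = 0 (no poles at s=0).
K_p = lim_{s→0} G(s) = K·11 / (1·6·14·18) = (11/1512)·K.
e_ss = 6/(1 + K_p) = 5.67 ⇒ 1 + (11/1512)·K = 200/189 ⇒ K = 8.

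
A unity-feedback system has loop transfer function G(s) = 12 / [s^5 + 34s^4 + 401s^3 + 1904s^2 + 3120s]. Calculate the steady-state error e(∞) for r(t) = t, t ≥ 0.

260

Factoring s from the denominator leaves a polynomial with constant term 3120, so the system is type 1.
K_v = lim_{s→0} s·G(s) = 12 / 3120 = 1/260.
e_ss = 1/K_v = 1/(1/260) = 260.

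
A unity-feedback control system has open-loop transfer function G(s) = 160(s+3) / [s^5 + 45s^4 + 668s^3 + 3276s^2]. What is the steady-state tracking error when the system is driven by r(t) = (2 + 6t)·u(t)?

0

Factoring s^2 from the denominator leaves a polynomial with constant term 3276, so the system is type 2. By superposition:
  • 2: tracked with zero error.
  • 6t: tracked with zero error.
Total e_ss = 0.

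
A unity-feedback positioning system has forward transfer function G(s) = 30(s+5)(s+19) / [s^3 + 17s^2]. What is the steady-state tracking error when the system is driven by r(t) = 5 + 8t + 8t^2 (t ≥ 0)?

136/1425

Factoring s^2 from the denominator leaves a polynomial with constant term 17, so the system is type 2. By superposition:
  • 5: tracked with zero error.
  • 8t: tracked with zero error.
  • 8t^2: e_ss = 16/K_a with K_a=2850/17 → 136/1425.
Total e_ss = 136/1425.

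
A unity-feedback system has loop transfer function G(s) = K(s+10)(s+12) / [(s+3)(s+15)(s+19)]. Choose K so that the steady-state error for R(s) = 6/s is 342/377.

40

G(s) has no factors of s in the denominator, so the system is type 0.
K_p = lim_{s→0} G(s) = K·10·12 / (3·15·19) = (8/57)·K.
e_ss = 6/(1 + K_p) = 342/377 ⇒ 1 + (8/57)·K = 377/57 ⇒ K = 40.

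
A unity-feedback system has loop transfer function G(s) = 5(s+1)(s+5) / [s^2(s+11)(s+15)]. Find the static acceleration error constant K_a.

5/33

The open loop has two poles at the origin → type 2 system.
K_a = lim_{s→0} s^2·G(s) = 5·1·5 / (11·15) = 5/33.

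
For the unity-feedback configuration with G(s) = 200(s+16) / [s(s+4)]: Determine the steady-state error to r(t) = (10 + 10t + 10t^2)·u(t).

infinity

System type = 1 (one pole at s=0). Taking each input component in turn:
  • 10: tracked with zero error.
  • 10t: e_ss = 10/K_v with K_v=800 → 0.0125.
  • 10t^2: a type-1 system cannot track it, e_ss → ∞.
The unbounded component dominates.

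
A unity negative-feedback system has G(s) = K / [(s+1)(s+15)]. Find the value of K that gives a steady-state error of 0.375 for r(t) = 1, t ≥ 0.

The open loop has no poles at the origin → type 0 system.
K_p = lim_{s→0} G(s) = K / (1·15) = (1/15)·K.
e_ss = 1/(1 + K_p) = 0.375 ⇒ 1 + (1/15)·K = 8/3 ⇒ K = 25.

25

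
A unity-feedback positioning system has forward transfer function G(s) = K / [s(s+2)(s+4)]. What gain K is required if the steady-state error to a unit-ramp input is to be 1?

8

The open loop has one pole at the origin → type 1 system.
K_v = lim_{s→0} s·G(s) = K / (2·4) = 0.125·K.
e_ss = 1/K_v = 1 ⇒ K_v = 1 ⇒ K = 1/0.125 = 8.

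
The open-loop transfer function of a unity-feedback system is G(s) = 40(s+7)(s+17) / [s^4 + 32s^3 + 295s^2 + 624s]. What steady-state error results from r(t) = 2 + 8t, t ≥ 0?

624/595

Lowest-order denominator term is 624s, so the open loop has 1 pole at the origin → type 1 system. By superposition:
  • 2: tracked with zero error.
  • 8t: e_ss = 8/K_v with K_v=595/78 → 624/595.
Total e_ss = 624/595.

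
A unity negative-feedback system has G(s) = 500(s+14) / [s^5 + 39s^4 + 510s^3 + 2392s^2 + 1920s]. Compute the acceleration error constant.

0

Lowest-order denominator term is 1920s, so the open loop has 1 pole at the origin → type 1 system.
K_a = lim_{s→0} s^2·G(s) = 0 (the extra factor of s kills the finite limit).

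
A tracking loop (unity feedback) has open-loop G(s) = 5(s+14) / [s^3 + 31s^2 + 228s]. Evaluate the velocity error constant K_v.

Lowest-order denominator term is 228s, so the open loop has 1 pole at the origin → type 1 system.
K_v = lim_{s→0} s·G(s) = 5·14 / 228 = 35/114.

35/114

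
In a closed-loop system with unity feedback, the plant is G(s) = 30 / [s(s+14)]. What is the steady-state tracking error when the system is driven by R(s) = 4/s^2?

One free integrator in G(s): this is a type 1 system.
K_v = lim_{s→0} s·G(s) = 30 / (14) = 15/7.
e_ss = 4/K_v = 4/(15/7) = 28/15.

28/15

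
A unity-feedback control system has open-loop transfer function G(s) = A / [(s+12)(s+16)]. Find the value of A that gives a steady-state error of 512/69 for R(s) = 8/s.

The open loop has no poles at the origin → type 0 system.
K_p = lim_{s→0} G(s) = A / (12·16) = (1/192)·A.
e_ss = 8/(1 + K_p) = 512/69 ⇒ 1 + (1/192)·A = 69/64 ⇒ A = 15.

15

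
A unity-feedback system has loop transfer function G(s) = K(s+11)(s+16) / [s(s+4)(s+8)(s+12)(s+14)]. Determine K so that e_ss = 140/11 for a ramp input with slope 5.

G(s) has one factor of s in the denominator, so the system is type 1.
K_v = lim_{s→0} s·G(s) = K·11·16 / (4·8·12·14) = (11/336)·K.
e_ss = 5/K_v = 140/11 ⇒ K_v = 11/28 ⇒ K = (11/28)/(11/336) = 12.

12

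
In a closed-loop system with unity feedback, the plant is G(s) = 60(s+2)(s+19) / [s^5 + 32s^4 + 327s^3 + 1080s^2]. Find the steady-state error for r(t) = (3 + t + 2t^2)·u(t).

36/19

The denominator has no term below 1080s^2 — 2 poles at s=0, type 2. Treating each term separately:
  • 3: tracked with zero error.
  • t: tracked with zero error.
  • 2t^2: e_ss = 4/K_a with K_a=19/9 → 36/19.
Total e_ss = 36/19.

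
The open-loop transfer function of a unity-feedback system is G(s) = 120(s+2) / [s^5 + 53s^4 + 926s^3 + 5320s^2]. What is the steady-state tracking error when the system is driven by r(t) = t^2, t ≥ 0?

Factoring s^2 from the denominator leaves a polynomial with constant term 5320, so the system is type 2.
K_a = lim_{s→0} s^2·G(s) = 120·2 / 5320 = 6/133.
r(t) = t^2 gives R(s) = 2/s^3.
e_ss = 2/K_a = 2/(6/133) = 133/3.

133/3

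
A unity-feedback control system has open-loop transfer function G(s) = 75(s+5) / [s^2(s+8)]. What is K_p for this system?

infinity

K_p = lim_{s→0} G(s); with 2 poles at the origin the limit diverges, so K_p = ∞.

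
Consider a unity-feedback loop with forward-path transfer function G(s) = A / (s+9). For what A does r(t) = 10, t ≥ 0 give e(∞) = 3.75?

G(s) has no factors of s in the denominator, so the system is type 0.
K_p = lim_{s→0} G(s) = A / (9) = (1/9)·A.
e_ss = 10/(1 + K_p) = 3.75 ⇒ 1 + (1/9)·A = 8/3 ⇒ A = 15.

15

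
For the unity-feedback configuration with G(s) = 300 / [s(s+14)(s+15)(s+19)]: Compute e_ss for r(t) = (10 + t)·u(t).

System type = 1 (one pole at s=0). By superposition:
  • 10: tracked with zero error.
  • t: e_ss = 1/K_v with K_v=10/133 → 13.3.
Total e_ss = 13.3.

13.3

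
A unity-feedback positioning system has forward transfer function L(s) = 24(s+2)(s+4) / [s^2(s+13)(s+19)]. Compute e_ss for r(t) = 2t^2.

247/48

The open loop has two poles at the origin → type 2 system.
K_a = lim_{s→0} s^2·L(s) = 24·2·4 / (13·19) = 192/247.
r(t) = 2t^2 gives R(s) = 4/s^3.
e_ss = 4/K_a = 4/(192/247) = 247/48.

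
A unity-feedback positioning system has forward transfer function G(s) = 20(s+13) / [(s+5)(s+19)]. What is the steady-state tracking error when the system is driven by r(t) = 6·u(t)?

114/71

G(s) has no factors of s in the denominator, so the system is type 0.
K_p = lim_{s→0} G(s) = 20·13 / (5·19) = 52/19.
e_ss = 6/(1 + K_p) = 6/(71/19) = 114/71.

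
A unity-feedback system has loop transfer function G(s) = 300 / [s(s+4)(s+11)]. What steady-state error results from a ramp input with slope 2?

22/75

System type = 1 (one pole at s=0).
K_v = lim_{s→0} s·G(s) = 300 / (4·11) = 75/11.
e_ss = 2/K_v = 2/(75/11) = 22/75.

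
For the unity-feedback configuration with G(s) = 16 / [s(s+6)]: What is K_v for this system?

One free integrator in G(s): this is a type 1 system.
K_v = lim_{s→0} s·G(s) = 16 / (6) = 8/3.

8/3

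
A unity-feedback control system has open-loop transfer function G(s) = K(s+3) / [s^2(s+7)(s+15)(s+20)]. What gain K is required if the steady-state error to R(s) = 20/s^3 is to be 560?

25

The open loop has two poles at the origin → type 2 system.
K_a = lim_{s→0} s^2·G(s) = K·3 / (7·15·20) = (1/700)·K.
e_ss = 20/K_a = 560 ⇒ K_a = 1/28 ⇒ K = (1/28)/(1/700) = 25.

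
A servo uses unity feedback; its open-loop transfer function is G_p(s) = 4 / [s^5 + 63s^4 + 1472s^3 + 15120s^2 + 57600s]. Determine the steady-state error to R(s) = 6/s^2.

Factoring s from the denominator leaves a polynomial with constant term 57600, so the system is type 1.
K_v = lim_{s→0} s·G_p(s) = 4 / 57600 = 1/14400.
e_ss = 6/K_v = 6/(1/14400) = 86400.

86400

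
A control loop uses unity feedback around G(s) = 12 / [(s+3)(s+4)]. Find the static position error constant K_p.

No free integrators in G(s): this is a type 0 system.
K_p = lim_{s→0} G(s) = 12 / (3·4) = 1.

1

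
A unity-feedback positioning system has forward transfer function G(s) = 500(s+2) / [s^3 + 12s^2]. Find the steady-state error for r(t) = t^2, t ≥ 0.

0.024

Factoring s^2 from the denominator leaves a polynomial with constant term 12, so the system is type 2.
K_a = lim_{s→0} s^2·G(s) = 500·2 / 12 = 250/3.
r(t) = t^2 gives R(s) = 2/s^3.
e_ss = 2/K_a = 2/(250/3) = 0.024.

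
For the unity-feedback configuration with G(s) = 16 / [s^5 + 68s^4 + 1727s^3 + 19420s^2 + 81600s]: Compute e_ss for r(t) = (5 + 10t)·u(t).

51000

The denominator has no term below 81600s — 1 pole at s=0, type 1. By superposition:
  • 5: tracked with zero error.
  • 10t: e_ss = 10/K_v with K_v=1/5100 → 51000.
Total e_ss = 51000.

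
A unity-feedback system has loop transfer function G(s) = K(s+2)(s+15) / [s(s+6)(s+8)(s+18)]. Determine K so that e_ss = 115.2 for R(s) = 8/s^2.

2

One free integrator in G(s): this is a type 1 system.
K_v = lim_{s→0} s·G(s) = K·2·15 / (6·8·18) = (5/144)·K.
e_ss = 8/K_v = 115.2 ⇒ K_v = 5/72 ⇒ K = (5/72)/(5/144) = 2.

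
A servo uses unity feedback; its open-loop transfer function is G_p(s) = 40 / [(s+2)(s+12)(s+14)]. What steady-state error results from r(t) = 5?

System type = 0 (no poles at s=0).
K_p = lim_{s→0} G_p(s) = 40 / (2·12·14) = 5/42.
e_ss = 5/(1 + K_p) = 5/(47/42) = 210/47.

210/47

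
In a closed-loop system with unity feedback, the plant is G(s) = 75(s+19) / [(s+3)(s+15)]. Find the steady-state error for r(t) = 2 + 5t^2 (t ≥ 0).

G(s) has no factors of s in the denominator, so the system is type 0. Treating each term separately:
  • 2: e_ss = 2/(1+K_p) with K_p=95/3 → 3/49.
  • 5t^2: a type-0 system cannot track it, e_ss → ∞.
The unbounded component dominates.

infinity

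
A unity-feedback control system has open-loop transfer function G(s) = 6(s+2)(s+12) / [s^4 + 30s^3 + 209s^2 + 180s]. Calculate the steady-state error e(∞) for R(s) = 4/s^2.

5

The denominator has no term below 180s — 1 pole at s=0, type 1.
K_v = lim_{s→0} s·G(s) = 6·2·12 / 180 = 0.8.
e_ss = 4/K_v = 4/0.8 = 5.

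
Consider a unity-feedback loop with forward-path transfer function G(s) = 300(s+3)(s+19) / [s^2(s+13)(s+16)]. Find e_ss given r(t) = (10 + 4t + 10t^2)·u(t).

208/855

The open loop has two poles at the origin → type 2 system. Treating each term separately:
  • 10: tracked with zero error.
  • 4t: tracked with zero error.
  • 10t^2: e_ss = 20/K_a with K_a=4275/52 → 208/855.
Total e_ss = 208/855.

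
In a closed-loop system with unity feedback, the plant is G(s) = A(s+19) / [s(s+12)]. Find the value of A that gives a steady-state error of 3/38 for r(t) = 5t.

40

G(s) has one factor of s in the denominator, so the system is type 1.
K_v = lim_{s→0} s·G(s) = A·19 / (12) = (19/12)·A.
e_ss = 5/K_v = 3/38 ⇒ K_v = 190/3 ⇒ A = (190/3)/(19/12) = 40.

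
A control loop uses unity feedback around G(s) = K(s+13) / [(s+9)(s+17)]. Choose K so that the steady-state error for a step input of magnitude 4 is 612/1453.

100

System type = 0 (no poles at s=0).
K_p = lim_{s→0} G(s) = K·13 / (9·17) = (13/153)·K.
e_ss = 4/(1 + K_p) = 612/1453 ⇒ 1 + (13/153)·K = 1453/153 ⇒ K = 100.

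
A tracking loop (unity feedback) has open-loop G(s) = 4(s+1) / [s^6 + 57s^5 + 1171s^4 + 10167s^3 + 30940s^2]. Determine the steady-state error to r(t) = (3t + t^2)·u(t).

15470

The denominator has no term below 30940s^2 — 2 poles at s=0, type 2. Taking each input component in turn:
  • 3t: tracked with zero error.
  • t^2: e_ss = 2/K_a with K_a=1/7735 → 15470.
Total e_ss = 15470.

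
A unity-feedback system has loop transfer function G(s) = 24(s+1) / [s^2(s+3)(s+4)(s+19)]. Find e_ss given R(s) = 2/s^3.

19

Two free integrators in G(s): this is a type 2 system.
K_a = lim_{s→0} s^2·G(s) = 24·1 / (3·4·19) = 2/19.
r(t) = t^2 gives R(s) = 2/s^3.
e_ss = 2/K_a = 2/(2/19) = 19.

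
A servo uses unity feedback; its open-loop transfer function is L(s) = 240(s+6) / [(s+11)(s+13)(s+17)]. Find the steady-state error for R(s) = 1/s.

2431/3871

No free integrators in L(s): this is a type 0 system.
K_p = lim_{s→0} L(s) = 240·6 / (11·13·17) = 1440/2431.
e_ss = 1/(1 + K_p) = 1/(3871/2431) = 2431/3871.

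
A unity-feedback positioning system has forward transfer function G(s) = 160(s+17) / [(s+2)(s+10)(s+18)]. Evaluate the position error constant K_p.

68/9

System type = 0 (no poles at s=0).
K_p = lim_{s→0} G(s) = 160·17 / (2·10·18) = 68/9.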